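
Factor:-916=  - 2^2*229^1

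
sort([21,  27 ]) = [21, 27 ]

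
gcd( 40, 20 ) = 20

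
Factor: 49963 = 17^1*2939^1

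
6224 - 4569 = 1655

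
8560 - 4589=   3971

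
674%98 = 86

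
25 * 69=1725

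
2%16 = 2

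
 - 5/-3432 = 5/3432 = 0.00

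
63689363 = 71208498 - 7519135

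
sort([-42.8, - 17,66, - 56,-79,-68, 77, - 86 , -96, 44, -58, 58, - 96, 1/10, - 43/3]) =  [  -  96, - 96, - 86 ,-79,-68, - 58,- 56, - 42.8, - 17,-43/3, 1/10, 44, 58,66,77 ] 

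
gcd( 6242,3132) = 2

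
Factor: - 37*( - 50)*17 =2^1*5^2*17^1*37^1= 31450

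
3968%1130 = 578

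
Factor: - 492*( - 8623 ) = 4242516 =2^2*3^1* 41^1*  8623^1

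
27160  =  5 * 5432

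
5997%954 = 273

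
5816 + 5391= 11207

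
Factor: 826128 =2^4*3^2*5737^1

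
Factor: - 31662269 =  - 37^1*855737^1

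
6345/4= 1586 + 1/4 =1586.25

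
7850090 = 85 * 92354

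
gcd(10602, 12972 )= 6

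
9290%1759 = 495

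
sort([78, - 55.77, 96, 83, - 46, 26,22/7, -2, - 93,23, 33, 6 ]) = [ - 93,  -  55.77, - 46,-2, 22/7, 6,23, 26, 33, 78, 83, 96 ] 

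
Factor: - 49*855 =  - 41895 = -3^2*5^1  *  7^2*19^1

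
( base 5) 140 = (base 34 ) 1B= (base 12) 39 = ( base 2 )101101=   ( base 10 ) 45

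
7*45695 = 319865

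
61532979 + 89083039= 150616018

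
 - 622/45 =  - 14  +  8/45 = - 13.82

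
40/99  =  40/99 = 0.40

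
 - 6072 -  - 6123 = 51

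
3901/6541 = 3901/6541 = 0.60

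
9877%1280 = 917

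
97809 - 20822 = 76987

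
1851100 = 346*5350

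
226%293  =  226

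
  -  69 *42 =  - 2898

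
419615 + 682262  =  1101877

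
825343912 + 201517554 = 1026861466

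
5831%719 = 79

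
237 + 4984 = 5221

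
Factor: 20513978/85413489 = 2^1*3^( - 1)*7^( - 1 )*359^1* 28571^1*4067309^( - 1)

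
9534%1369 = 1320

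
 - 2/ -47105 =2/47105= 0.00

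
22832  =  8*2854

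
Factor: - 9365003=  - 9365003^1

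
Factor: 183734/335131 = 2^1 * 91867^1*335131^( - 1)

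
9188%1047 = 812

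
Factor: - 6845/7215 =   -  3^( - 1 )*13^( - 1)*37^1 = - 37/39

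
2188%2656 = 2188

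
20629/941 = 20629/941=   21.92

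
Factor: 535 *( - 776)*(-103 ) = 2^3*5^1*97^1*103^1*107^1 = 42761480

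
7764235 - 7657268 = 106967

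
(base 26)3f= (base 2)1011101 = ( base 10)93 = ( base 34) 2p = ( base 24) 3l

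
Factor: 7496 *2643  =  2^3* 3^1*881^1 * 937^1=19811928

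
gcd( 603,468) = 9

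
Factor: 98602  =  2^1 * 7^1*7043^1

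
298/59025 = 298/59025 = 0.01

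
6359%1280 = 1239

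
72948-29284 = 43664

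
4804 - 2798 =2006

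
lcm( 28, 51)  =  1428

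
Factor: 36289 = 11^1* 3299^1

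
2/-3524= - 1 +1761/1762= - 0.00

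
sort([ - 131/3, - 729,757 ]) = [ -729,-131/3, 757 ]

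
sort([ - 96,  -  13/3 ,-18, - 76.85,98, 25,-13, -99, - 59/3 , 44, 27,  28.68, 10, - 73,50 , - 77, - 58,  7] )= [  -  99 , - 96 , - 77, - 76.85 , - 73, - 58, - 59/3,- 18, - 13,-13/3,7, 10, 25,27,28.68, 44, 50 , 98]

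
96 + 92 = 188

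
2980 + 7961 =10941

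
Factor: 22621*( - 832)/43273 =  - 18820672/43273 = - 2^6*13^1*109^( - 1) * 397^ ( - 1 )*22621^1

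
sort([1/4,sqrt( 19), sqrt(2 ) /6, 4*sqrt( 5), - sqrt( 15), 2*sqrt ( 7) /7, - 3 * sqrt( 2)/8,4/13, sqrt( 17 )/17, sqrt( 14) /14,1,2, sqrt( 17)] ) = [ - sqrt( 15), - 3*sqrt( 2) /8,  sqrt(2) /6,sqrt( 17 ) /17, 1/4, sqrt ( 14)/14,4/13 , 2*sqrt(7)/7,  1,  2, sqrt( 17), sqrt(19),4*sqrt( 5)]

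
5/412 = 5/412 = 0.01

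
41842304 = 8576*4879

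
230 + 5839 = 6069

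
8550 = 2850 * 3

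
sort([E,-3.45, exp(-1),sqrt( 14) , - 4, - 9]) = [  -  9, - 4, - 3.45,exp( - 1),E,sqrt(14)]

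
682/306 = 341/153 = 2.23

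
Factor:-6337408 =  - 2^7 * 7^1*11^1 *643^1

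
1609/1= 1609 = 1609.00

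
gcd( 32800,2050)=2050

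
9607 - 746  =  8861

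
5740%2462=816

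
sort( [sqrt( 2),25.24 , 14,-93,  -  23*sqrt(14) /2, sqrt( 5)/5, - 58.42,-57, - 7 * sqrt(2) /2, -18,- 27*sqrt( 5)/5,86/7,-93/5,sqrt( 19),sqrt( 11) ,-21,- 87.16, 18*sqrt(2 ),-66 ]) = [-93,-87.16, - 66,  -  58.42,  -  57, - 23*sqrt( 14 )/2, - 21 , - 93/5, - 18, - 27*sqrt( 5)/5,-7*sqrt( 2 ) /2 , sqrt(5)/5,sqrt( 2), sqrt(11 ) , sqrt(19),86/7,14,25.24, 18 * sqrt(2) ] 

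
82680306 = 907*91158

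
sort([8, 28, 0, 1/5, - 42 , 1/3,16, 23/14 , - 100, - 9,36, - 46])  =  [ - 100, - 46, - 42,- 9, 0,  1/5, 1/3, 23/14, 8, 16, 28, 36]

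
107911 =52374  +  55537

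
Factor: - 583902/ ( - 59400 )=2^ (-2 ) * 5^( - 2 )*983^1  =  983/100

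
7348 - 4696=2652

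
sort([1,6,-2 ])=[  -  2,1, 6]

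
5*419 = 2095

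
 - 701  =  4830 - 5531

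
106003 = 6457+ 99546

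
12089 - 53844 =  - 41755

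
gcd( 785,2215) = 5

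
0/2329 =0 = 0.00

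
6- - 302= 308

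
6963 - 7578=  - 615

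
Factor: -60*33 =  - 2^2 * 3^2*5^1*11^1 = - 1980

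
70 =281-211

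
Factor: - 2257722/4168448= - 1128861/2084224 =- 2^( - 7)*3^2 *19^( - 1) * 857^( - 1 )*125429^1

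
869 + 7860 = 8729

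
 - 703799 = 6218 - 710017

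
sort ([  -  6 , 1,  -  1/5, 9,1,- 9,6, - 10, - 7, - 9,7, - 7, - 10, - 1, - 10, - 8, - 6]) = [ - 10,  -  10, - 10, - 9, - 9, - 8, - 7, - 7, - 6, - 6,-1, - 1/5,1 , 1,6,7,9]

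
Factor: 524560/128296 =830/203 = 2^1 * 5^1*7^ ( - 1)*29^( - 1)*83^1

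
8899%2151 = 295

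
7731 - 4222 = 3509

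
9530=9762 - 232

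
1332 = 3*444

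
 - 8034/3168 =  -  1339/528 = - 2.54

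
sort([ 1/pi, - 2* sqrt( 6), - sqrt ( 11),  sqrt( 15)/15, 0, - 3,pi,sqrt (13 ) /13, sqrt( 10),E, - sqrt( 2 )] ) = [-2*sqrt( 6), - sqrt(11),  -  3,-sqrt( 2),0,sqrt(15 )/15, sqrt( 13)/13,1/pi, E, pi, sqrt( 10)]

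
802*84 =67368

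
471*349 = 164379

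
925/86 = 925/86 = 10.76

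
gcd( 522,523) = 1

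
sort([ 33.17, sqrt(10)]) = [ sqrt( 10) , 33.17]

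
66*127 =8382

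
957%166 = 127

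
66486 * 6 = 398916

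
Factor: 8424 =2^3*3^4 * 13^1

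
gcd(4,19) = 1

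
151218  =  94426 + 56792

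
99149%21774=12053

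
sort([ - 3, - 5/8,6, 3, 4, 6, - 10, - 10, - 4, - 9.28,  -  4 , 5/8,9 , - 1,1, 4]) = [-10, - 10, - 9.28, - 4, - 4, - 3,-1, - 5/8, 5/8, 1, 3,4, 4, 6 , 6, 9]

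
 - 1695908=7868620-9564528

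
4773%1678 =1417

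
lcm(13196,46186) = 92372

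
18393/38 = 18393/38=   484.03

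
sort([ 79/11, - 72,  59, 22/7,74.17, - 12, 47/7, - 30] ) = [ - 72,  -  30,  -  12, 22/7,47/7 , 79/11,59,74.17]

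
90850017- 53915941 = 36934076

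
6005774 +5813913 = 11819687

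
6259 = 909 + 5350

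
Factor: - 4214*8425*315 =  - 11183429250 = - 2^1*3^2*5^3*7^3 * 43^1*337^1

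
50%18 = 14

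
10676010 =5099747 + 5576263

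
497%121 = 13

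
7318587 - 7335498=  - 16911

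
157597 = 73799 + 83798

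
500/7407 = 500/7407 = 0.07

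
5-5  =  0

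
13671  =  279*49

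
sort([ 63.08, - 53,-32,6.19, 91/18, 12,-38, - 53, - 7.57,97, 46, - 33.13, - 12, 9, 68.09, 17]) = [-53, - 53, - 38, - 33.13,-32, - 12,-7.57, 91/18, 6.19, 9, 12,17,  46,63.08,68.09,97] 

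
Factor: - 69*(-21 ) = 1449= 3^2*7^1 * 23^1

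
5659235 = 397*14255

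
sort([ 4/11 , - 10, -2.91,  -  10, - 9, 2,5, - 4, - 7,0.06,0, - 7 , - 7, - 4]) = [-10,- 10, - 9  , - 7, - 7 ,- 7,-4, - 4 , - 2.91,0,0.06,  4/11, 2,5]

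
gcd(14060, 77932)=4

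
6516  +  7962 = 14478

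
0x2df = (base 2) 1011011111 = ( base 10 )735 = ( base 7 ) 2100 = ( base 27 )106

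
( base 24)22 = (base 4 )302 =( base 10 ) 50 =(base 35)1F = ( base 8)62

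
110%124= 110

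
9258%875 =508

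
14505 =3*4835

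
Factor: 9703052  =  2^2*29^1*233^1*359^1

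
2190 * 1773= 3882870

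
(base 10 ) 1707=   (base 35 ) 1DR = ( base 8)3253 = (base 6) 11523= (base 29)20p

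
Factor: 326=2^1*163^1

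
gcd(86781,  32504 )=1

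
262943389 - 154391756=108551633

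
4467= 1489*3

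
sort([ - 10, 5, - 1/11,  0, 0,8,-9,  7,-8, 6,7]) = [- 10, - 9, - 8, -1/11,0,0, 5,6,7, 7,8] 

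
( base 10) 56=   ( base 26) 24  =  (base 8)70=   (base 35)1L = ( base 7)110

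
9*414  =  3726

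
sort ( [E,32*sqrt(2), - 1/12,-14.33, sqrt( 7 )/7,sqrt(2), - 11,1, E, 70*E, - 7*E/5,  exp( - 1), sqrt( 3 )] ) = [-14.33, - 11, - 7*E/5, - 1/12, exp( - 1),sqrt(7)/7,1,sqrt( 2), sqrt(3) , E,E, 32*sqrt(2), 70*E ]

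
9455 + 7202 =16657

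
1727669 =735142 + 992527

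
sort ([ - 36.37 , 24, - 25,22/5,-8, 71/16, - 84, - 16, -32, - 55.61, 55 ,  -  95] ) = [ - 95, - 84, - 55.61,  -  36.37, - 32, - 25,-16  ,  -  8, 22/5, 71/16,24, 55] 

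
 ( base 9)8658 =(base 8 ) 14343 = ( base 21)E98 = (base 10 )6371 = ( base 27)8jq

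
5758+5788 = 11546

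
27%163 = 27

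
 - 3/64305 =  - 1 + 21434/21435 = -  0.00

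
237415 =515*461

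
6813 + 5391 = 12204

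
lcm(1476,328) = 2952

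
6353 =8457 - 2104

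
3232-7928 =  - 4696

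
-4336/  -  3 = 4336/3 = 1445.33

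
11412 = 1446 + 9966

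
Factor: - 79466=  - 2^1*39733^1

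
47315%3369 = 149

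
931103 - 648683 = 282420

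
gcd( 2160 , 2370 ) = 30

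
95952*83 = 7964016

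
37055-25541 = 11514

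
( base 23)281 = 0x4db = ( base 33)14M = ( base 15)57d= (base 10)1243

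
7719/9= 2573/3 =857.67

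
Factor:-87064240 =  - 2^4*5^1*113^1*9631^1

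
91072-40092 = 50980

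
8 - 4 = 4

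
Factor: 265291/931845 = 3^( -1)*5^( - 1)*13^1*23^(  -  1) *37^(-1 )*73^( - 1 )*20407^1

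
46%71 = 46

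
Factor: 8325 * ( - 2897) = - 24117525 = - 3^2*5^2*37^1*2897^1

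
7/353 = 7/353= 0.02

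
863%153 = 98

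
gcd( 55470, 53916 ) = 6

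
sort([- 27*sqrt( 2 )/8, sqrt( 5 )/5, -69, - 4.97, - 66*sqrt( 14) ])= [-66*sqrt( 14),-69,  -  4.97, - 27*sqrt( 2)/8, sqrt( 5 )/5]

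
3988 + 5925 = 9913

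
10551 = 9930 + 621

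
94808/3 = 31602+ 2/3 = 31602.67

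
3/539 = 3/539=0.01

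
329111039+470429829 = 799540868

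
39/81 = 13/27 = 0.48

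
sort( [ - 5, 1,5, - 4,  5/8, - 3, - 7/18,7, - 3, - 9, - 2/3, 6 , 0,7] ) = [ - 9, - 5, - 4,-3, - 3, - 2/3, - 7/18,  0,5/8, 1, 5, 6, 7, 7]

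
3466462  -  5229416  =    -  1762954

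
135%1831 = 135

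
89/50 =1+39/50= 1.78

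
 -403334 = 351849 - 755183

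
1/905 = 1/905 = 0.00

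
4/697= 4/697 = 0.01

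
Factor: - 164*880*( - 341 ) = 49213120 = 2^6*5^1*11^2*31^1*41^1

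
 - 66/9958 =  - 1 + 4946/4979 = - 0.01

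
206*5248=1081088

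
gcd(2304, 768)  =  768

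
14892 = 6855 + 8037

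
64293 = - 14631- -78924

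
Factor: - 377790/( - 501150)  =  5^ ( - 1 ) * 7^2*13^(-1) = 49/65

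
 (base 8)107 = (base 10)71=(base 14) 51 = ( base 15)4b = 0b1000111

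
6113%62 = 37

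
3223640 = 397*8120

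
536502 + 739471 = 1275973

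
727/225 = 3 +52/225 =3.23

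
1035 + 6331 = 7366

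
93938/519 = 93938/519 = 181.00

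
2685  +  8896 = 11581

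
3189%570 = 339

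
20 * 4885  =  97700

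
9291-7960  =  1331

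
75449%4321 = 1992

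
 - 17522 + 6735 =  - 10787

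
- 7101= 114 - 7215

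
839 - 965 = -126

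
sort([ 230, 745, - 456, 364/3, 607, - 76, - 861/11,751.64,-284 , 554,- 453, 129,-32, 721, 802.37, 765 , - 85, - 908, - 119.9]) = [ - 908,-456, - 453,- 284, - 119.9,-85,-861/11,-76 ,-32, 364/3, 129,230, 554, 607,721, 745, 751.64,  765,802.37]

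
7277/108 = 7277/108= 67.38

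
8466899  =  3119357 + 5347542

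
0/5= 0  =  0.00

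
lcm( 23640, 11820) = 23640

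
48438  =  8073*6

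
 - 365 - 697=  - 1062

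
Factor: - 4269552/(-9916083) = 1423184/3305361 = 2^4*3^( - 1)*7^1*17^( - 1 )*97^1*131^1*64811^ ( - 1)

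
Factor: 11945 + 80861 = 92806 = 2^1 * 7^2*947^1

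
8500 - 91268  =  - 82768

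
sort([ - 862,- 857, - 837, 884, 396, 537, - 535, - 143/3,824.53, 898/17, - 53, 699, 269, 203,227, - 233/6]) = [ - 862 , -857,-837,-535,  -  53, - 143/3, - 233/6, 898/17,203,227,269, 396,537, 699, 824.53, 884]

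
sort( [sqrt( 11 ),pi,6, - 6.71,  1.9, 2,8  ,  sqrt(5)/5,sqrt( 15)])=[ - 6.71,sqrt ( 5) /5, 1.9, 2  ,  pi,sqrt (11), sqrt ( 15 ), 6,  8 ] 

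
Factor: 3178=2^1*7^1*227^1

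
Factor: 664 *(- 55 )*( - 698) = 2^4*5^1 * 11^1*83^1*349^1 = 25490960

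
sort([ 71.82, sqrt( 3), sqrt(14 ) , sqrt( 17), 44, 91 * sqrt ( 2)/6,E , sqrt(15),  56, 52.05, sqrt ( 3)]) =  [ sqrt( 3),sqrt( 3),  E,  sqrt(14 ),  sqrt(15 ), sqrt(17 ),91*sqrt( 2) /6, 44, 52.05, 56, 71.82]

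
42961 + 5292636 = 5335597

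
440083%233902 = 206181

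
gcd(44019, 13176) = 9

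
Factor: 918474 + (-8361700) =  - 2^1*7^1*73^1*7283^1=- 7443226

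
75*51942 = 3895650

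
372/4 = 93 = 93.00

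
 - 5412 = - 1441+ - 3971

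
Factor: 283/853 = 283^1 *853^(-1)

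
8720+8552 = 17272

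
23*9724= 223652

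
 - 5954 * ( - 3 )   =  17862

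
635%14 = 5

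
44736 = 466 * 96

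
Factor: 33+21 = 54 = 2^1*3^3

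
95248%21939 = 7492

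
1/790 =1/790 = 0.00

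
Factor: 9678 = 2^1*3^1*1613^1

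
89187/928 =89187/928 = 96.11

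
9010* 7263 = 65439630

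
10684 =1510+9174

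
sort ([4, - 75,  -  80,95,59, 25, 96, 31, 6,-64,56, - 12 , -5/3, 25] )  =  [  -  80, - 75,- 64 , - 12,-5/3,  4,6, 25, 25,31, 56, 59, 95, 96 ] 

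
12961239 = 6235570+6725669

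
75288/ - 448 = - 169 + 53/56 = - 168.05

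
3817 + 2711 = 6528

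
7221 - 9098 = -1877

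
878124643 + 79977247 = 958101890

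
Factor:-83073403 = - 7^1 * 11867629^1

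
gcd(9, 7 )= 1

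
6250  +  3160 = 9410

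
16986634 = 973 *17458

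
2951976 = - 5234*( - 564) 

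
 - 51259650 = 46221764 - 97481414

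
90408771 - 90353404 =55367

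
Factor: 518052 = 2^2*3^1*23^1*1877^1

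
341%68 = 1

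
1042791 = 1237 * 843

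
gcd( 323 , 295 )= 1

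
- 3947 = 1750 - 5697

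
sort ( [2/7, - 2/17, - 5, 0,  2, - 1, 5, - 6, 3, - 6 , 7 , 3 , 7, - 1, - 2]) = [ - 6, - 6 , - 5, - 2, - 1,  -  1,-2/17,  0, 2/7, 2, 3, 3, 5,7, 7] 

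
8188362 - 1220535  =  6967827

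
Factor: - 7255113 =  - 3^1* 83^1 *29137^1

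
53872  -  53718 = 154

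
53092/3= 17697 + 1/3 = 17697.33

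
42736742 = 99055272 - 56318530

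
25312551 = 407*62193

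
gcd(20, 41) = 1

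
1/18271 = 1/18271 =0.00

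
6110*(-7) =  - 42770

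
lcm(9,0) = 0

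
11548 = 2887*4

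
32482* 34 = 1104388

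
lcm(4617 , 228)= 18468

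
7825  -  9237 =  - 1412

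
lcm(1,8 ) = 8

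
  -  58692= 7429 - 66121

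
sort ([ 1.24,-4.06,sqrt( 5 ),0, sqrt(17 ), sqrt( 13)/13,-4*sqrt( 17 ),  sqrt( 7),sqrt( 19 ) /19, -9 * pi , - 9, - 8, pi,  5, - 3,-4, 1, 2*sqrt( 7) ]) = [ - 9 * pi,  -  4*sqrt( 17),- 9 , - 8, - 4.06, - 4, - 3, 0, sqrt(19 ) /19,  sqrt(13 )/13,1,  1.24,sqrt(5), sqrt( 7 ),pi,sqrt ( 17),5,2 * sqrt(7)]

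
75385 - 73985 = 1400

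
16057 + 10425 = 26482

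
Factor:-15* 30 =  - 2^1*3^2*5^2 = - 450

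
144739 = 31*4669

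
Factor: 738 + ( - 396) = 342= 2^1*3^2*19^1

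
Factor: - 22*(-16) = 352  =  2^5*11^1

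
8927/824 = 10 + 687/824 =10.83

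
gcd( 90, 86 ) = 2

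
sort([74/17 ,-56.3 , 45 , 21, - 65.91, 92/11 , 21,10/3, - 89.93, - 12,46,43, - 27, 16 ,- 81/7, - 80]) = [- 89.93, - 80 ,-65.91,-56.3,  -  27,-12, - 81/7,10/3, 74/17, 92/11, 16,  21 , 21 , 43, 45, 46 ]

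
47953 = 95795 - 47842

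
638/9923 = 638/9923= 0.06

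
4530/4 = 2265/2 = 1132.50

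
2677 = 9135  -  6458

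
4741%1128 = 229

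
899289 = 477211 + 422078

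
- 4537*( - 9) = 40833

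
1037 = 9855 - 8818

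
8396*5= 41980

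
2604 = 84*31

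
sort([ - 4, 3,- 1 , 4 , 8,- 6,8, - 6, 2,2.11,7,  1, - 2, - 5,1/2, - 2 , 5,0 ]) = [ - 6, - 6, - 5, - 4, - 2, - 2, - 1,0,  1/2,1,2,2.11,3,4, 5,7,  8,  8] 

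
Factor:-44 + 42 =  - 2 = - 2^1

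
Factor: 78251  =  17^1*4603^1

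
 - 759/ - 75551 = 759/75551 = 0.01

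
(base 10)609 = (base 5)4414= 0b1001100001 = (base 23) 13b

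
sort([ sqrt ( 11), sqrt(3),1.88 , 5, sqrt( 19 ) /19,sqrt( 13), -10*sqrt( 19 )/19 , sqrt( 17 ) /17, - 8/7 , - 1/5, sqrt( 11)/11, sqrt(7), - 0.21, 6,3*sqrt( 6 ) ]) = [- 10*sqrt( 19)/19,  -  8/7, - 0.21,-1/5, sqrt(19 )/19, sqrt(17) /17,sqrt( 11)/11,sqrt(3 ),1.88, sqrt(7),sqrt (11), sqrt(13), 5, 6,3*sqrt( 6)]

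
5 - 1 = 4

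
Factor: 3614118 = 2^1 * 3^1*193^1 * 3121^1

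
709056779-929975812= - 220919033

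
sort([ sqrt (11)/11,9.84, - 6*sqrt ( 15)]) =[  -  6*sqrt(15 ),sqrt (11)/11, 9.84]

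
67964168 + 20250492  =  88214660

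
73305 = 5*14661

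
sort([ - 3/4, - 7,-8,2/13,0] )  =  [  -  8,  -  7,-3/4, 0,2/13]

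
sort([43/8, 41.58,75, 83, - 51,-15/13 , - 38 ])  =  [ - 51, - 38, - 15/13, 43/8, 41.58, 75,  83] 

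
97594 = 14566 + 83028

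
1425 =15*95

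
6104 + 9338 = 15442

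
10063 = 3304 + 6759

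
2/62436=1/31218 = 0.00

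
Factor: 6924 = 2^2*3^1 *577^1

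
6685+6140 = 12825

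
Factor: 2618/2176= 77/64= 2^ ( - 6 )*7^1*11^1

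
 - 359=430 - 789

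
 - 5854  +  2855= - 2999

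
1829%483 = 380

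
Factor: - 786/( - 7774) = 3^1 * 13^( - 2 )*23^ ( - 1)*131^1 =393/3887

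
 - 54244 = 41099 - 95343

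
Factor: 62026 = 2^1*31013^1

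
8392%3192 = 2008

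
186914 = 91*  2054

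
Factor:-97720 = -2^3*5^1*7^1*349^1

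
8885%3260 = 2365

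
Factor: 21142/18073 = 62/53 = 2^1*31^1*53^ ( - 1) 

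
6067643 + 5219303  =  11286946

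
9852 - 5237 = 4615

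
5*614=3070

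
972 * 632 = 614304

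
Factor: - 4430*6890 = - 2^2*5^2*13^1*53^1*443^1=-  30522700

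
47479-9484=37995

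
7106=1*7106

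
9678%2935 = 873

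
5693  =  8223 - 2530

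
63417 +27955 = 91372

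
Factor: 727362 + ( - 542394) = 2^3*3^2*7^1* 367^1 = 184968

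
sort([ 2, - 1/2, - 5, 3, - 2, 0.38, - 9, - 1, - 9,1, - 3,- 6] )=[ - 9, - 9, - 6, - 5 , - 3, - 2, - 1, - 1/2, 0.38 , 1,2, 3]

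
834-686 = 148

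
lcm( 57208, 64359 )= 514872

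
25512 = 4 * 6378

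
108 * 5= 540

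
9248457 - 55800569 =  - 46552112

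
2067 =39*53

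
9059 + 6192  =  15251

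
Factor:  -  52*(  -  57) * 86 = 254904 = 2^3*3^1 * 13^1*19^1*43^1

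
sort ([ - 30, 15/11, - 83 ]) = [-83, - 30, 15/11]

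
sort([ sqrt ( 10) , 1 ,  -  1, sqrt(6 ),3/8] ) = [ - 1 , 3/8, 1, sqrt ( 6 ),sqrt (10 ) ]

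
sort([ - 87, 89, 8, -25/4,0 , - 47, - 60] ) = [  -  87, - 60, - 47,- 25/4,0, 8, 89 ]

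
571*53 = 30263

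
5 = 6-1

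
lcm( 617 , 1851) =1851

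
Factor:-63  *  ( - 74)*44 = 2^3*3^2 * 7^1 * 11^1*37^1 = 205128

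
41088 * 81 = 3328128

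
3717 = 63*59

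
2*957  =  1914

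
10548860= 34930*302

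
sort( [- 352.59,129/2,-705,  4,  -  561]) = [-705, - 561,-352.59,4, 129/2]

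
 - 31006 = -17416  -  13590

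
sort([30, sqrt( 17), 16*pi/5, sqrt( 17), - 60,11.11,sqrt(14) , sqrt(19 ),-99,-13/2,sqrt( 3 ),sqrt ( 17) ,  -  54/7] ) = [ - 99,-60, - 54/7, - 13/2,sqrt( 3 ), sqrt( 14),sqrt( 17),sqrt( 17 ),  sqrt( 17),sqrt( 19 ),16 * pi/5, 11.11,  30 ]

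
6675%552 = 51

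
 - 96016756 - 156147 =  - 96172903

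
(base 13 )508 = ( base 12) 5b1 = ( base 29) 10C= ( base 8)1525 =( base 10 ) 853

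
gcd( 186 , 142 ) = 2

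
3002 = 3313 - 311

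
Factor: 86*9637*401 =332341582 =2^1*23^1*43^1*401^1*419^1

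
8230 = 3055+5175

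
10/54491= 10/54491 = 0.00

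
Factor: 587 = 587^1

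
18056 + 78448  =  96504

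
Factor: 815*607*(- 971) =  -5^1*163^1*607^1*971^1 = -480358555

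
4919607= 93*52899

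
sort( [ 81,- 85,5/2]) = [ - 85,5/2,81 ]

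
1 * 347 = 347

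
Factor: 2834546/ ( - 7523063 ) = - 2^1*11^2*13^1*17^1*53^1*107^( - 1)*70309^(  -  1)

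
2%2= 0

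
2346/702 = 3+40/117 = 3.34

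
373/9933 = 373/9933 = 0.04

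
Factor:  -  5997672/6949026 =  - 333204/386057 = - 2^2 * 3^1*7^ ( - 1)*131^(-1 )*421^(-1) * 27767^1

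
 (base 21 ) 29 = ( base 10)51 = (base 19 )2D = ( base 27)1o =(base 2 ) 110011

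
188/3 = 188/3=62.67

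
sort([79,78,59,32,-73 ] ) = [ - 73,32,59,78, 79 ]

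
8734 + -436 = 8298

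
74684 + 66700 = 141384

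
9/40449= 3/13483 = 0.00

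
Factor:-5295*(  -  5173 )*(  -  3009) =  - 3^2*5^1*7^1*17^1*59^1*353^1*739^1 = - 82419624315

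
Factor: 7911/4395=3^2 * 5^( - 1 ) = 9/5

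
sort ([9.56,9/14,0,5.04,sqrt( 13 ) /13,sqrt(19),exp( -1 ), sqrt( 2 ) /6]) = [0,sqrt ( 2) /6,sqrt( 13 ) /13,exp( - 1),9/14, sqrt( 19 ),5.04,9.56 ] 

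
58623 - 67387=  - 8764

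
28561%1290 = 181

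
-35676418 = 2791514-38467932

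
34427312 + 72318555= 106745867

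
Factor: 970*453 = 439410= 2^1* 3^1*5^1*97^1*151^1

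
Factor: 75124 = 2^2*7^1*  2683^1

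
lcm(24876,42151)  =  1517436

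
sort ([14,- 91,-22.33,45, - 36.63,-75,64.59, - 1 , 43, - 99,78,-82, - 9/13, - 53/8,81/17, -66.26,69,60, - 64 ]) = [ - 99, - 91,-82, -75, - 66.26, - 64, - 36.63,-22.33,-53/8,-1, -9/13, 81/17,14,  43, 45 , 60, 64.59, 69,78]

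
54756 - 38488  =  16268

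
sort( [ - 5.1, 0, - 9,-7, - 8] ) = [  -  9, - 8, - 7, - 5.1, 0]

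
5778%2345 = 1088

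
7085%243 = 38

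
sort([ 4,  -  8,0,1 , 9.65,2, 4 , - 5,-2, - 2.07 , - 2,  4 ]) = [ - 8,  -  5, - 2.07, - 2, - 2, 0, 1, 2, 4,  4 , 4,  9.65] 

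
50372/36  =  1399 + 2/9= 1399.22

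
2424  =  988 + 1436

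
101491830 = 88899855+12591975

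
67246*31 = 2084626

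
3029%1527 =1502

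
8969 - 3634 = 5335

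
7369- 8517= - 1148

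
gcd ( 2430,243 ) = 243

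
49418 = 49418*1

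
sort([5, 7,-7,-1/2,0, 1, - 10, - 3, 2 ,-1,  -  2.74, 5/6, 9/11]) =[ - 10 ,  -  7, - 3,  -  2.74, - 1 ,-1/2, 0, 9/11,5/6,1, 2, 5, 7]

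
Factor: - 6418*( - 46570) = 298886260 = 2^2*5^1*3209^1 * 4657^1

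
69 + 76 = 145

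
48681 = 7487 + 41194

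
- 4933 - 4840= - 9773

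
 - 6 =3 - 9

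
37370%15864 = 5642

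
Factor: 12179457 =3^3*317^1*1423^1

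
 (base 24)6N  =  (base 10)167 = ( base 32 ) 57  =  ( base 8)247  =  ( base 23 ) 76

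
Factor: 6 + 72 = 2^1 * 3^1*13^1  =  78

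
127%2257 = 127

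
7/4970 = 1/710 = 0.00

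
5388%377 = 110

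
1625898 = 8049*202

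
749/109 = 6+95/109 = 6.87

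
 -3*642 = -1926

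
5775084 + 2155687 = 7930771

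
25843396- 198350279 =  - 172506883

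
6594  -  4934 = 1660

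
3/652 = 3/652 = 0.00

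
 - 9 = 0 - 9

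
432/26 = 216/13  =  16.62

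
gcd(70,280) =70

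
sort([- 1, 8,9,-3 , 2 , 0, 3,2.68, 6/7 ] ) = [-3, - 1,  0,6/7,2, 2.68 , 3, 8, 9 ] 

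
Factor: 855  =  3^2*5^1*19^1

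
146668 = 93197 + 53471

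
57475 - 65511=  -8036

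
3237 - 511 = 2726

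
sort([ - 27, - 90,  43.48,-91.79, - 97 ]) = [ - 97, - 91.79, - 90, - 27,43.48 ] 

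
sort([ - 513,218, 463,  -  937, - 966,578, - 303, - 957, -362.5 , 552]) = [ - 966, - 957,  -  937,-513,  -  362.5, - 303,218,463, 552,578 ] 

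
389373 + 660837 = 1050210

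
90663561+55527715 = 146191276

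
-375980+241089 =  - 134891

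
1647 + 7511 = 9158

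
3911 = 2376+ 1535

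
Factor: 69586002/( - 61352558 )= - 3^2 * 17^ ( - 1)* 19^( - 1) *73^( - 1 )*1301^( - 1)*3865889^1 = - 34793001/30676279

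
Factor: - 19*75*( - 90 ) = 128250 = 2^1* 3^3*5^3 *19^1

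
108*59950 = 6474600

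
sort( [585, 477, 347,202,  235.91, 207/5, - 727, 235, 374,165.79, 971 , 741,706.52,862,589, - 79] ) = [ - 727, - 79,207/5,165.79,202,235, 235.91,347,374, 477 , 585,589, 706.52  ,  741, 862,971 ]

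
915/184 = 4 + 179/184  =  4.97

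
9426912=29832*316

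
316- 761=-445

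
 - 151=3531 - 3682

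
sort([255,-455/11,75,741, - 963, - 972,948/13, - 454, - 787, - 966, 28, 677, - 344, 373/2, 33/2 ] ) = [ - 972, - 966, - 963, - 787, - 454, - 344, - 455/11,33/2, 28,948/13,75, 373/2, 255,677, 741]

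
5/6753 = 5/6753 = 0.00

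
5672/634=8 + 300/317 = 8.95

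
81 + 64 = 145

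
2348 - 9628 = -7280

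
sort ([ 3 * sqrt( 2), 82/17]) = [3 * sqrt(2 ), 82/17]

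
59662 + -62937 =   -  3275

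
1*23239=23239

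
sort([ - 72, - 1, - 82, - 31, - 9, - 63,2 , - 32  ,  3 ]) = [ - 82, - 72, - 63, - 32 , - 31, - 9, - 1, 2, 3 ] 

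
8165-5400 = 2765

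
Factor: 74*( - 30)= - 2^2*3^1 * 5^1*37^1= -  2220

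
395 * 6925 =2735375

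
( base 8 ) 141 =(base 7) 166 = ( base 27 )3g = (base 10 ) 97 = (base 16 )61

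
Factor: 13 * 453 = 5889 = 3^1 * 13^1*151^1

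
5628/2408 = 2 + 29/86  =  2.34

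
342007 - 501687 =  -159680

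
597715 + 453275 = 1050990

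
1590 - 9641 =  - 8051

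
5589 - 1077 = 4512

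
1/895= 1/895 = 0.00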